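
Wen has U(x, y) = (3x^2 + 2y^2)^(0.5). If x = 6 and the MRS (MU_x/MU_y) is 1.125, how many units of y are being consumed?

For CES with ρ = 2, MRS = (3/2)·(y/x)^(-1).
Setting (3/2)·(y/6)^(-1) = 1.125 gives (y/6)^(-1) = 0.75, so y/6 = 4/3 and y = 8.

y = 8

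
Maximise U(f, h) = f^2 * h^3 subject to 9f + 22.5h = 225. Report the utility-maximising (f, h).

MU_f = 2·f·h^3 and MU_h = 3·f^2·h^2.
MRS = MU_f/MU_h = (2/3)·h/f.
Tangency: set MRS = p_f/p_h = 9/22.5 = 0.4.
So (2/3)·h/f = 0.4, i.e. h = 0.6·f.
Substitute into the budget 9·f + 22.5·h = 225: 22.5·f = 225, so f* = 10.
Then h* = 0.6·10 = 6.

f* = 10, h* = 6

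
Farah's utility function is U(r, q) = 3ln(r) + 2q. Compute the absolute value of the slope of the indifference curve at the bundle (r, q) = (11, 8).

MRS = 3/22

MU_r = 3/r, MU_q = 2.
MRS = 3/r ÷ 2.
At (11, 8): MRS = 3/22.
That is, one extra unit of r is worth 3/22 units of q at the margin.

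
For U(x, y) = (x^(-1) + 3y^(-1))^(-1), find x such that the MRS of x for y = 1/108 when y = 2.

For CES with ρ = -1, MRS = (1/3)·(y/x)^2.
Setting (1/3)·(2/x)^2 = 1/108 gives (2/x)^2 = 1/36, so 2/x = 1/6 and x = 12.

x = 12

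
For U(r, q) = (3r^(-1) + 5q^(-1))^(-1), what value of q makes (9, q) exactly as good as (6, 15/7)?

U depends on (r, q) only through S = 3r^(-1) + 5q^(-1), so equal utility means equal S. At (6, 15/7): S = 17/6.
With r = 9: 3·9^(-1) = 1/3, so 5q^(-1) = 17/6 − 1/3 = 2.5, i.e. q^(-1) = 0.5.
Hence q = 1/0.5 = 2.
Check: U(9, 2) = 0.3529.

q = 2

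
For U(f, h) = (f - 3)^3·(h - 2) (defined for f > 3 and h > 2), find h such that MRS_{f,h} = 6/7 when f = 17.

MU_f = 3·(f−3)^2·(h−2), MU_h = (f−3)^3.
MRS = (3/1)·(h−2)/(f−3).
Substitute f = 17: MRS = (h − 2)/(14/3). Setting this equal to 6/7 gives h − 2 = (6/7)·(14/3) = 4, so h = 6.

h = 6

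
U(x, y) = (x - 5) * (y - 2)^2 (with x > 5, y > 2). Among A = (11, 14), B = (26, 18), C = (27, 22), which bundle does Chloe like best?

Evaluate utility at each bundle:
U(A) = 864.
U(B) = 5376.
U(C) = 8800.
Highest utility is C, so C ≻ B ≻ A.

Bundle C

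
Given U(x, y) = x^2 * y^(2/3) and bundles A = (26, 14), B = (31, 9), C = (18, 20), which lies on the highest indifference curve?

Bundle B

Evaluate utility at each bundle:
U(A) = 3926.739.
U(B) = 4158.006.
U(C) = 2387.252.
Highest utility is B, so B ≻ A ≻ C.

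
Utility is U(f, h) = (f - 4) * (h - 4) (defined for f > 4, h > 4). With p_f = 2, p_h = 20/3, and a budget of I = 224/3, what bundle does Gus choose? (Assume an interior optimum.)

MU_f = (h−4), MU_h = (f−4).
MRS = (h−4)/(f−4).
Tangency: set MRS = p_f/p_h = 2/(20/3) = 0.3.
So (h − 4)/(f − 4) = 0.3, i.e. (h − 4) = 0.3·(f − 4).
Rewrite the budget in excess-of-subsistence terms: 2·(f − 4) + (20/3)·(h − 4) = 224/3 − 2·4 − (20/3)·4 = 40.
Substituting, 4·(f − 4) = 40, so f − 4 = 10 and f* = 14.
Then h − 4 = 0.3·10 = 3, so h* = 7.

f* = 14, h* = 7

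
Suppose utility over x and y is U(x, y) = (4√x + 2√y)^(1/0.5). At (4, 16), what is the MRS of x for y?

MRS = 4

For CES with ρ = 0.5, MRS = (4/2)·√(y/x).
At (4, 16): MRS = 4.
The indifference curve has slope −4 at this bundle.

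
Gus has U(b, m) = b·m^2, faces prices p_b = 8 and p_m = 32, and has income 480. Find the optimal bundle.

b* = 20, m* = 10

MU_b = m^2 and MU_m = 2·b·m.
MRS = MU_b/MU_m = (1/2)·m/b.
Tangency: set MRS = p_b/p_m = 8/32 = 0.25.
So (1/2)·m/b = 0.25, i.e. m = 0.5·b.
Substitute into the budget 8·b + 32·m = 480: 24·b = 480, so b* = 20.
Then m* = 0.5·20 = 10.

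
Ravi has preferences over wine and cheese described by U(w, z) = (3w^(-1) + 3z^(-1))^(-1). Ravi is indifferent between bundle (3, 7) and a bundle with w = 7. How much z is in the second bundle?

U depends on (w, z) only through S = 3w^(-1) + 3z^(-1), so equal utility means equal S. At (3, 7): S = 10/7.
With w = 7: 3·7^(-1) = 3/7, so 3z^(-1) = 10/7 − 3/7 = 1, i.e. z^(-1) = 1/3.
Hence z = 1/(1/3) = 3.
Check: U(7, 3) = 0.7.

z = 3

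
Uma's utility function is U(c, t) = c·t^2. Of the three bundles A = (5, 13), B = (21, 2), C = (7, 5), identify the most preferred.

Evaluate utility at each bundle:
U(A) = 845.
U(B) = 84.
U(C) = 175.
Highest utility is A, so A ≻ C ≻ B.

Bundle A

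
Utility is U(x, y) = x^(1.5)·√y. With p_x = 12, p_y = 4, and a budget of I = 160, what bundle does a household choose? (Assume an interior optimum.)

x* = 10, y* = 10

MU_x = 1.5·√x·√y and MU_y = 0.5·x^(1.5)·y^(-0.5).
MRS = MU_x/MU_y = (3)·y/x.
Tangency: set MRS = p_x/p_y = 12/4 = 3.
So (3)·y/x = 3, i.e. y = x.
Substitute into the budget 12·x + 4·y = 160: 16·x = 160, so x* = 10.
Then y* = 10.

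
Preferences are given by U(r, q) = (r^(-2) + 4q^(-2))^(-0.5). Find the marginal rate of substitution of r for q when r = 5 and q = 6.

For CES with ρ = -2, MRS = (1/4)·(q/r)^3.
At (5, 6): MRS = 54/125.
So at (5, 6) the consumer would give up 54/125 units of q for one more unit of r.

MRS = 54/125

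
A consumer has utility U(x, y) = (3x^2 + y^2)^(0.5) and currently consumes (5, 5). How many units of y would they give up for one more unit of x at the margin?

MRS = 3

For CES with ρ = 2, MRS = (3/1)·(y/x)^(-1).
At (5, 5): MRS = 3.
So at (5, 5) the consumer would give up 3 units of y for one more unit of x.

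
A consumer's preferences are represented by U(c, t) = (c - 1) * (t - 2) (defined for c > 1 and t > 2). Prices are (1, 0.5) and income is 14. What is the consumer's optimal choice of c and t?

MU_c = (t−2), MU_t = (c−1).
MRS = (t−2)/(c−1).
Tangency: set MRS = p_c/p_t = 1/0.5 = 2.
So (t − 2)/(c − 1) = 2, i.e. (t − 2) = 2·(c − 1).
Rewrite the budget in excess-of-subsistence terms: 1·(c − 1) + 0.5·(t − 2) = 14 − 1·1 − 0.5·2 = 12.
Substituting, 2·(c − 1) = 12, so c − 1 = 6 and c* = 7.
Then t − 2 = 2·6 = 12, so t* = 14.

c* = 7, t* = 14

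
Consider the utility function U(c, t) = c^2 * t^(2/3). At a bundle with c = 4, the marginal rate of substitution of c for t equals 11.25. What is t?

MU_c = 2·c·t^(2/3) and MU_t = 2/3·c^2·t^(-1/3).
MRS = MU_c/MU_t = (3)·t/c.
Substitute c = 4: MRS = t/(4/3). Setting t/(4/3) = 11.25 gives t = 11.25·(4/3) = 15.

t = 15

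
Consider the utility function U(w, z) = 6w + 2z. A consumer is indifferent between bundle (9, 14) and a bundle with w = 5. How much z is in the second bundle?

U(9, 14) = 82.
Set U(5, z) = 82 and solve.
6·5 + 2z = 82 ⇒ 2z = 52 ⇒ z = 26.
Check: U(5, 26) = 82.

z = 26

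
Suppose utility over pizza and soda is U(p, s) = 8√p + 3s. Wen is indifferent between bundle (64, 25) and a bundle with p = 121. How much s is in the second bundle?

s = 17

U(64, 25) = 139.
Set U(121, s) = 139 and solve.
With p = 121: √121 = 11, so 3s = 139 − 8·11 = 51 and s = 17.
Check: U(121, 17) = 139.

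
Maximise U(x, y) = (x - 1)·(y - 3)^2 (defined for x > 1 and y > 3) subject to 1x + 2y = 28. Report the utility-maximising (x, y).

MU_x = (y−3)^2, MU_y = 2·(x−1)·(y−3).
MRS = (1/2)·(y−3)/(x−1).
Tangency: set MRS = p_x/p_y = 1/2 = 0.5.
So (1/2)·(y − 3)/(x − 1) = 0.5, i.e. (y − 3) = (x − 1).
Rewrite the budget in excess-of-subsistence terms: 1·(x − 1) + 2·(y − 3) = 28 − 1·1 − 2·3 = 21.
Substituting, 3·(x − 1) = 21, so x − 1 = 7 and x* = 8.
Then y − 3 = 7, so y* = 10.

x* = 8, y* = 10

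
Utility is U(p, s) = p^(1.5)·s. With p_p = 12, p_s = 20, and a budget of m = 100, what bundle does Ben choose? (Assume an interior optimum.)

MU_p = 1.5·√p·s and MU_s = p^(1.5).
MRS = MU_p/MU_s = (1.5)·s/p.
Tangency: set MRS = p_p/p_s = 12/20 = 0.6.
So (1.5)·s/p = 0.6, i.e. s = 0.4·p.
Substitute into the budget 12·p + 20·s = 100: 20·p = 100, so p* = 5.
Then s* = 0.4·5 = 2.

p* = 5, s* = 2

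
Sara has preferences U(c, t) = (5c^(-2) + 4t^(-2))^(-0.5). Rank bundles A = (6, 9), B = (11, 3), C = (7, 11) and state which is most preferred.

Evaluate utility at each bundle:
U(A) = 2.305.
U(B) = 1.435.
U(C) = 2.721.
Highest utility is C, so C ≻ A ≻ B.

Bundle C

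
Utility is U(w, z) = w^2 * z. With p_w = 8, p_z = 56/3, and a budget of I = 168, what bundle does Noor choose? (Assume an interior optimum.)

MU_w = 2·w·z and MU_z = w^2.
MRS = MU_w/MU_z = (2/1)·z/w.
Tangency: set MRS = p_w/p_z = 8/(56/3) = 3/7.
So (2/1)·z/w = 3/7, i.e. z = (3/14)·w.
Substitute into the budget 8·w + (56/3)·z = 168: 12·w = 168, so w* = 14.
Then z* = (3/14)·14 = 3.

w* = 14, z* = 3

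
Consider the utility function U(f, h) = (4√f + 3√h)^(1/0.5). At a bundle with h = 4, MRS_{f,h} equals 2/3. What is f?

For CES with ρ = 0.5, MRS = (4/3)·√(h/f).
Setting (4/3)·√(4/f) = 2/3 gives √(4/f) = 0.5, so 4/f = 0.25 and f = 16.

f = 16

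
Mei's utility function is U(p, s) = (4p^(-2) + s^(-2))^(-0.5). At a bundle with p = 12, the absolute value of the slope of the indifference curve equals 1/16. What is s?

For CES with ρ = -2, MRS = (4/1)·(s/p)^3.
Setting (4/1)·(s/12)^3 = 1/16 gives (s/12)^3 = 1/64, so s/12 = 0.25 and s = 3.

s = 3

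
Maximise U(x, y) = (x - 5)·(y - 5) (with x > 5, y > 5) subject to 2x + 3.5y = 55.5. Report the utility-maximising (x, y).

MU_x = (y−5), MU_y = (x−5).
MRS = (y−5)/(x−5).
Tangency: set MRS = p_x/p_y = 2/3.5 = 4/7.
So (y − 5)/(x − 5) = 4/7, i.e. (y − 5) = (4/7)·(x − 5).
Rewrite the budget in excess-of-subsistence terms: 2·(x − 5) + 3.5·(y − 5) = 55.5 − 2·5 − 3.5·5 = 28.
Substituting, 4·(x − 5) = 28, so x − 5 = 7 and x* = 12.
Then y − 5 = (4/7)·7 = 4, so y* = 9.

x* = 12, y* = 9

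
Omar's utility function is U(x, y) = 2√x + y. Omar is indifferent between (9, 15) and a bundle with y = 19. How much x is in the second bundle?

x = 1

U(9, 15) = 21.
Set U(x, 19) = 21 and solve.
With y = 19: 2√x = 21 − 19 = 2, so √x = 1 and x = 1.
Check: U(1, 19) = 21.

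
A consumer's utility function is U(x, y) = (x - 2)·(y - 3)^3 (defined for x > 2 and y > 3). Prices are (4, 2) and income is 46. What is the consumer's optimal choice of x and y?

x* = 4, y* = 15

MU_x = (y−3)^3, MU_y = 3·(x−2)·(y−3)^2.
MRS = (1/3)·(y−3)/(x−2).
Tangency: set MRS = p_x/p_y = 4/2 = 2.
So (1/3)·(y − 3)/(x − 2) = 2, i.e. (y − 3) = 6·(x − 2).
Rewrite the budget in excess-of-subsistence terms: 4·(x − 2) + 2·(y − 3) = 46 − 4·2 − 2·3 = 32.
Substituting, 16·(x − 2) = 32, so x − 2 = 2 and x* = 4.
Then y − 3 = 6·2 = 12, so y* = 15.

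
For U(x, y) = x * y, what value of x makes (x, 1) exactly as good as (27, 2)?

U(27, 2) = 54.
Set U(x, 1) = 54 and solve.
With y = 1: x = 54/1 = 54.
Check: U(54, 1) = 54.

x = 54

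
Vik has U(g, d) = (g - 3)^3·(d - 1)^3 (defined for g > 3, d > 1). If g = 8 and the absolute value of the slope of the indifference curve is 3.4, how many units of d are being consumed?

MU_g = 3·(g−3)^2·(d−1)^3, MU_d = 3·(g−3)^3·(d−1)^2.
MRS = (d−1)/(g−3).
Substitute g = 8: MRS = (d − 1)/5. Setting this equal to 3.4 gives d − 1 = 3.4·5 = 17, so d = 18.

d = 18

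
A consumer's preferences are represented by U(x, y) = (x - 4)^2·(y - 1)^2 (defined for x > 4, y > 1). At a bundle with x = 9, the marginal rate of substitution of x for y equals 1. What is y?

y = 6

MU_x = 2·(x−4)·(y−1)^2, MU_y = 2·(x−4)^2·(y−1).
MRS = (y−1)/(x−4).
Substitute x = 9: MRS = (y − 1)/5. Setting this equal to 1 gives y − 1 = 1·5 = 5, so y = 6.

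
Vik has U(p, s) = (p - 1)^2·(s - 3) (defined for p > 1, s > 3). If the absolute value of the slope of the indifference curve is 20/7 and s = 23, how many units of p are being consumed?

p = 15

MU_p = 2·(p−1)·(s−3), MU_s = (p−1)^2.
MRS = (2/1)·(s−3)/(p−1).
Substitute s = 23: MRS = 40/(p − 1). Setting this equal to 20/7 gives p − 1 = 40/(20/7) = 14, so p = 15.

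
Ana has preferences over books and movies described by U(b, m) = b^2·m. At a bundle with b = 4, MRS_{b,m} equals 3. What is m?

m = 6

MU_b = 2·b·m and MU_m = b^2.
MRS = MU_b/MU_m = (2/1)·m/b.
Substitute b = 4: MRS = m/2. Setting m/2 = 3 gives m = 3·2 = 6.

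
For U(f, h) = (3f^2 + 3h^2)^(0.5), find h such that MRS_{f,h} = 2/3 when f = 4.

h = 6

For CES with ρ = 2, MRS = (h/f)^(-1).
Setting (h/4)^(-1) = 2/3 gives h/4 = 1.5 and h = 6.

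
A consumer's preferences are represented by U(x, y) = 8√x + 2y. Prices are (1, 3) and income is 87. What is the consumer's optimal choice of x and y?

MU_x = 8/(2√x), MU_y = 2.
MRS = 8/(2√x) ÷ 2.
Tangency: set MRS = p_x/p_y = 1/3.
MRS depends only on x: 2/√x = 1/3 ⇒ √x = 2/(1/3) = 6 ⇒ x* = 36.
From the budget, 3·y = 87 − 1·36 = 51, so y* = 17.

x* = 36, y* = 17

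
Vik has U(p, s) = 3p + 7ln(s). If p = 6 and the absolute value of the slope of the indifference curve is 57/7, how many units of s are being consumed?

MU_p = 3, MU_s = 7/s.
MRS = 3 ÷ (7/s).
MRS depends only on s: (3/7)·s = 57/7 ⇒ s = (57/7)/(3/7) = 19.

s = 19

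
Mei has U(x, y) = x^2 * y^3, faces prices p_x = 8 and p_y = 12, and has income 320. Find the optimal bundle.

MU_x = 2·x·y^3 and MU_y = 3·x^2·y^2.
MRS = MU_x/MU_y = (2/3)·y/x.
Tangency: set MRS = p_x/p_y = 8/12 = 2/3.
So (2/3)·y/x = 2/3, i.e. y = x.
Substitute into the budget 8·x + 12·y = 320: 20·x = 320, so x* = 16.
Then y* = 16.

x* = 16, y* = 16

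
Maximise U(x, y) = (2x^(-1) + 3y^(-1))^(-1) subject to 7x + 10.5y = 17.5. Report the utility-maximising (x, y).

For CES with ρ = -1, MRS = (2/3)·(y/x)^2.
Tangency: set MRS = p_x/p_y = 7/10.5 = 2/3.
So (y/x)^2 = 1; taking the square root, y/x = 1, i.e. y = x.
Substitute into the budget 7·x + 10.5·y = 17.5: 17.5·x = 17.5, so x* = 1 and y* = 1.

x* = 1, y* = 1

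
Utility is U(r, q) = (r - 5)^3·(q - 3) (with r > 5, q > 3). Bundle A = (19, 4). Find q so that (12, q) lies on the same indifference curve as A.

q = 11

U(19, 4) = 2744.
Set U(12, q) = 2744 and solve.
With r = 12: (12 − 5)^3 = 343, so (q − 3) = 2744/343 = 8.
So q = 3 + 8 = 11.
Check: U(12, 11) = 2744.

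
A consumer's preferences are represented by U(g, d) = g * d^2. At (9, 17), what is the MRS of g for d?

MU_g = d^2 and MU_d = 2·g·d.
MRS = MU_g/MU_d = (1/2)·d/g.
At (9, 17): MRS = 17/18.
The indifference curve has slope −17/18 at this bundle.

MRS = 17/18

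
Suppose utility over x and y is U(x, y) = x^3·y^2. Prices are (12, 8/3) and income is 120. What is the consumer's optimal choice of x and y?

x* = 6, y* = 18

MU_x = 3·x^2·y^2 and MU_y = 2·x^3·y.
MRS = MU_x/MU_y = (3/2)·y/x.
Tangency: set MRS = p_x/p_y = 12/(8/3) = 4.5.
So (3/2)·y/x = 4.5, i.e. y = 3·x.
Substitute into the budget 12·x + (8/3)·y = 120: 20·x = 120, so x* = 6.
Then y* = 3·6 = 18.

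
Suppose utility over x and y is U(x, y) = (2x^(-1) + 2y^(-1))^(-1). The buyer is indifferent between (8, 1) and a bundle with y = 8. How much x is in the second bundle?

U depends on (x, y) only through S = 2x^(-1) + 2y^(-1), so equal utility means equal S. At (8, 1): S = 2.25.
With y = 8: 2·8^(-1) = 0.25, so 2x^(-1) = 2.25 − 0.25 = 2, i.e. x^(-1) = 1.
Hence x = 1/1 = 1.
Check: U(1, 8) = 0.4444.

x = 1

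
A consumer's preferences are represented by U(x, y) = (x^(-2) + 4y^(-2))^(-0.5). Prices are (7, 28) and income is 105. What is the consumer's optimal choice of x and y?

For CES with ρ = -2, MRS = (1/4)·(y/x)^3.
Tangency: set MRS = p_x/p_y = 7/28 = 0.25.
So (y/x)^3 = 1; taking the cube root, y/x = 1, i.e. y = x.
Substitute into the budget 7·x + 28·y = 105: 35·x = 105, so x* = 3 and y* = 3.

x* = 3, y* = 3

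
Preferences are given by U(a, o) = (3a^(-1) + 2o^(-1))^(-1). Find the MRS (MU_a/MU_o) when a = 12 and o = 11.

MRS = 121/96

For CES with ρ = -1, MRS = (3/2)·(o/a)^2.
At (12, 11): MRS = 121/96.
That is, one extra unit of a is worth 121/96 units of o at the margin.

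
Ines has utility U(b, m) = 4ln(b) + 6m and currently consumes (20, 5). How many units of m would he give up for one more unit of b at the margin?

MRS = 1/30

MU_b = 4/b, MU_m = 6.
MRS = 4/b ÷ 6.
At (20, 5): MRS = 1/30.
So at (20, 5) the consumer would give up 1/30 units of m for one more unit of b.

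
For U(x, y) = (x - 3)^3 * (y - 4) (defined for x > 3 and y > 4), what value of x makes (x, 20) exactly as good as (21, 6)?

x = 12

U(21, 6) = 11664.
Set U(x, 20) = 11664 and solve.
With y = 20: (20 − 4) = 16, so (x − 3)^3 = 11664/16 = 729.
Taking the cube root (with x > 3): x − 3 = 9, so x = 12.
Check: U(12, 20) = 11664.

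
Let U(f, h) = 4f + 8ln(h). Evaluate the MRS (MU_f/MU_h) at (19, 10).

MRS = 5

MU_f = 4, MU_h = 8/h.
MRS = 4 ÷ (8/h).
At (19, 10): MRS = 5.
The indifference curve has slope −5 at this bundle.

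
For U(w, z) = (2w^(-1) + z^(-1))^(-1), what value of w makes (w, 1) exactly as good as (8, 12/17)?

U depends on (w, z) only through S = 2w^(-1) + z^(-1), so equal utility means equal S. At (8, 12/17): S = 5/3.
With z = 1: 1^(-1) = 1, so 2w^(-1) = 5/3 − 1 = 2/3, i.e. w^(-1) = 1/3.
Hence w = 1/(1/3) = 3.
Check: U(3, 1) = 0.6.

w = 3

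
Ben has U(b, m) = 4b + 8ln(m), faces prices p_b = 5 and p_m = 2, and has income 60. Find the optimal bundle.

MU_b = 4, MU_m = 8/m.
MRS = 4 ÷ (8/m).
Tangency: set MRS = p_b/p_m = 5/2 = 2.5.
MRS depends only on m: 0.5·m = 2.5 ⇒ m* = 2.5/0.5 = 5.
From the budget, 5·b = 60 − 2·5 = 50, so b* = 10.

b* = 10, m* = 5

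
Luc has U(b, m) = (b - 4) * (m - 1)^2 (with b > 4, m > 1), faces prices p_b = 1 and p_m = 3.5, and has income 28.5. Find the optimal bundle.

b* = 11, m* = 5

MU_b = (m−1)^2, MU_m = 2·(b−4)·(m−1).
MRS = (1/2)·(m−1)/(b−4).
Tangency: set MRS = p_b/p_m = 1/3.5 = 2/7.
So (1/2)·(m − 1)/(b − 4) = 2/7, i.e. (m − 1) = (4/7)·(b − 4).
Rewrite the budget in excess-of-subsistence terms: 1·(b − 4) + 3.5·(m − 1) = 28.5 − 1·4 − 3.5·1 = 21.
Substituting, 3·(b − 4) = 21, so b − 4 = 7 and b* = 11.
Then m − 1 = (4/7)·7 = 4, so m* = 5.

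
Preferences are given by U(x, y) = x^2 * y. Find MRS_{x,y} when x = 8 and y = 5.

MU_x = 2·x·y and MU_y = x^2.
MRS = MU_x/MU_y = (2/1)·y/x.
At (8, 5): MRS = 1.25.
So at (8, 5) the consumer would give up 1.25 units of y for one more unit of x.

MRS = 1.25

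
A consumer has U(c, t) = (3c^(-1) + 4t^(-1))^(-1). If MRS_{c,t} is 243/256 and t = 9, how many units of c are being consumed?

c = 8

For CES with ρ = -1, MRS = (3/4)·(t/c)^2.
Setting (3/4)·(9/c)^2 = 243/256 gives (9/c)^2 = 81/64, so 9/c = 1.125 and c = 8.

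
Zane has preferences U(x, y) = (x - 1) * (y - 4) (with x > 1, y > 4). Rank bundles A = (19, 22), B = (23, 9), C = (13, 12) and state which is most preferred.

Bundle A

Evaluate utility at each bundle:
U(A) = 324.
U(B) = 110.
U(C) = 96.
Highest utility is A, so A ≻ B ≻ C.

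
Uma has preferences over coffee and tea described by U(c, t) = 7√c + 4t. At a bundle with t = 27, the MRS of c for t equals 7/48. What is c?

MU_c = 7/(2√c), MU_t = 4.
MRS = 7/(2√c) ÷ 4.
MRS depends only on c: 0.875/√c = 7/48 ⇒ √c = 0.875/(7/48) = 6 ⇒ c = 36.

c = 36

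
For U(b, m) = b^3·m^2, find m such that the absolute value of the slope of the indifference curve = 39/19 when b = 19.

m = 26

MU_b = 3·b^2·m^2 and MU_m = 2·b^3·m.
MRS = MU_b/MU_m = (3/2)·m/b.
Substitute b = 19: MRS = m/(38/3). Setting m/(38/3) = 39/19 gives m = (39/19)·(38/3) = 26.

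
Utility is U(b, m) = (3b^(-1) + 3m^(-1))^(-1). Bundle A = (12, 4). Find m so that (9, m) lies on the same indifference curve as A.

m = 4.5

U depends on (b, m) only through S = 3b^(-1) + 3m^(-1), so equal utility means equal S. At (12, 4): S = 1.
With b = 9: 3·9^(-1) = 1/3, so 3m^(-1) = 1 − 1/3 = 2/3, i.e. m^(-1) = 2/9.
Hence m = 1/(2/9) = 4.5.
Check: U(9, 4.5) = 1.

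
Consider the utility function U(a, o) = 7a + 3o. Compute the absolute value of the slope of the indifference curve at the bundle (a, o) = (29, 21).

MRS = 7/3

MU_a = 7, MU_o = 3, so MRS = 7/3 at every bundle.
At (29, 21): MRS = 7/3.
That is, one extra unit of a is worth 7/3 units of o at the margin.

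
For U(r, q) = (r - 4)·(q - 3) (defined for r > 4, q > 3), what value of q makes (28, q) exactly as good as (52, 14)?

q = 25

U(52, 14) = 528.
Set U(28, q) = 528 and solve.
With r = 28: (28 − 4) = 24, so (q − 3) = 528/24 = 22.
So q = 3 + 22 = 25.
Check: U(28, 25) = 528.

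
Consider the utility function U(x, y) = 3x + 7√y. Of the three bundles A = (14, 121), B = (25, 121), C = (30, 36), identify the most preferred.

Evaluate utility at each bundle:
U(A) = 119.000.
U(B) = 152.000.
U(C) = 132.000.
Highest utility is B, so B ≻ C ≻ A.

Bundle B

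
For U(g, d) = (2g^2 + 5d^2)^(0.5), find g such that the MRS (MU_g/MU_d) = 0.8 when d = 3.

For CES with ρ = 2, MRS = (2/5)·(d/g)^(-1).
Setting (2/5)·(3/g)^(-1) = 0.8 gives (3/g)^(-1) = 2, so 3/g = 0.5 and g = 6.

g = 6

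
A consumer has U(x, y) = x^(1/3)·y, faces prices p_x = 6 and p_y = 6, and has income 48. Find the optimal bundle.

x* = 2, y* = 6

MU_x = 1/3·x^(-2/3)·y and MU_y = x^(1/3).
MRS = MU_x/MU_y = (1/3)·y/x.
Tangency: set MRS = p_x/p_y = 6/6 = 1.
So (1/3)·y/x = 1, i.e. y = 3·x.
Substitute into the budget 6·x + 6·y = 48: 24·x = 48, so x* = 2.
Then y* = 3·2 = 6.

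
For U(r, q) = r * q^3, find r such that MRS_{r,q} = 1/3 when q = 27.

MU_r = q^3 and MU_q = 3·r·q^2.
MRS = MU_r/MU_q = (1/3)·q/r.
Substitute q = 27: MRS = 9/r. Setting 9/r = 1/3 gives r = 9/(1/3) = 27.

r = 27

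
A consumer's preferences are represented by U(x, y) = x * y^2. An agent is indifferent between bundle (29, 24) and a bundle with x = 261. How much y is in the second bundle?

y = 8

U(29, 24) = 16704.
Set U(261, y) = 16704 and solve.
With x = 261: y^2 = 16704/261 = 64; taking the square root, y = 8.
Check: U(261, 8) = 16704.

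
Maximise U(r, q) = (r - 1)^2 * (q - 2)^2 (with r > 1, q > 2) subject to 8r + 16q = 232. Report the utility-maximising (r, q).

MU_r = 2·(r−1)·(q−2)^2, MU_q = 2·(r−1)^2·(q−2).
MRS = (q−2)/(r−1).
Tangency: set MRS = p_r/p_q = 8/16 = 0.5.
So (q − 2)/(r − 1) = 0.5, i.e. (q − 2) = 0.5·(r − 1).
Rewrite the budget in excess-of-subsistence terms: 8·(r − 1) + 16·(q − 2) = 232 − 8·1 − 16·2 = 192.
Substituting, 16·(r − 1) = 192, so r − 1 = 12 and r* = 13.
Then q − 2 = 0.5·12 = 6, so q* = 8.

r* = 13, q* = 8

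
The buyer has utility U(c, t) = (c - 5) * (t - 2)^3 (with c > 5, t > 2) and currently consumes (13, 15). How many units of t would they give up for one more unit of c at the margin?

MRS = 13/24

MU_c = (t−2)^3, MU_t = 3·(c−5)·(t−2)^2.
MRS = (1/3)·(t−2)/(c−5).
At (13, 15): MRS = 13/24.
That is, one extra unit of c is worth 13/24 units of t at the margin.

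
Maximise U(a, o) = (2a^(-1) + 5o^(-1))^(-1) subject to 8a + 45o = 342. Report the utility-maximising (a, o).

a* = 9, o* = 6

For CES with ρ = -1, MRS = (2/5)·(o/a)^2.
Tangency: set MRS = p_a/p_o = 8/45.
So (o/a)^2 = 4/9; taking the square root, o/a = 2/3, i.e. o = (2/3)·a.
Substitute into the budget 8·a + 45·o = 342: 38·a = 342, so a* = 9 and o* = (2/3)·9 = 6.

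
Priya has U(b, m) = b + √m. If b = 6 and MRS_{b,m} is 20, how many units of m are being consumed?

MU_b = 1, MU_m = 1/(2√m).
MRS = 1 ÷ (1/(2√m)).
MRS depends only on m: 2·√m = 20 ⇒ √m = 20/2 = 10 ⇒ m = 100.

m = 100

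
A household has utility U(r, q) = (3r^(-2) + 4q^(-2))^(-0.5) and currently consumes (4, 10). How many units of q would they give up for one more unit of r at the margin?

MRS = 375/32

For CES with ρ = -2, MRS = (3/4)·(q/r)^3.
At (4, 10): MRS = 375/32.
That is, one extra unit of r is worth 375/32 units of q at the margin.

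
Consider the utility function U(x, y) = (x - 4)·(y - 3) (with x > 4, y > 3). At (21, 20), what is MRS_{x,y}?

MRS = 1

MU_x = (y−3), MU_y = (x−4).
MRS = (y−3)/(x−4).
At (21, 20): MRS = 1.
So at (21, 20) the consumer would give up 1 units of y for one more unit of x.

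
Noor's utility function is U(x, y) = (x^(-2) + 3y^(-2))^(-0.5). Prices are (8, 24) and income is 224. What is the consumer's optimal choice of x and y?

x* = 7, y* = 7

For CES with ρ = -2, MRS = (1/3)·(y/x)^3.
Tangency: set MRS = p_x/p_y = 8/24 = 1/3.
So (y/x)^3 = 1; taking the cube root, y/x = 1, i.e. y = x.
Substitute into the budget 8·x + 24·y = 224: 32·x = 224, so x* = 7 and y* = 7.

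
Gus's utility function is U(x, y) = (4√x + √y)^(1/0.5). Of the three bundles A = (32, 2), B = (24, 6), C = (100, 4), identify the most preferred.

Evaluate utility at each bundle:
U(A) = 578.000.
U(B) = 486.000.
U(C) = 1764.000.
Highest utility is C, so C ≻ A ≻ B.

Bundle C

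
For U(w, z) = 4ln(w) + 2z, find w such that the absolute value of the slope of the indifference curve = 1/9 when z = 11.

w = 18

MU_w = 4/w, MU_z = 2.
MRS = 4/w ÷ 2.
MRS depends only on w: 2/w = 1/9 ⇒ w = 2/(1/9) = 18.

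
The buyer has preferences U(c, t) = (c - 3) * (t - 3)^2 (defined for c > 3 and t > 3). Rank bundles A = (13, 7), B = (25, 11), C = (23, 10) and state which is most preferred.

Bundle B

Evaluate utility at each bundle:
U(A) = 160.
U(B) = 1408.
U(C) = 980.
Highest utility is B, so B ≻ C ≻ A.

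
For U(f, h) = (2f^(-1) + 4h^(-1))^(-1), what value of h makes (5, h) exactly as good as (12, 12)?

h = 40

U depends on (f, h) only through S = 2f^(-1) + 4h^(-1), so equal utility means equal S. At (12, 12): S = 0.5.
With f = 5: 2·5^(-1) = 0.4, so 4h^(-1) = 0.5 − 0.4 = 0.1, i.e. h^(-1) = 1/40.
Hence h = 1/(1/40) = 40.
Check: U(5, 40) = 2.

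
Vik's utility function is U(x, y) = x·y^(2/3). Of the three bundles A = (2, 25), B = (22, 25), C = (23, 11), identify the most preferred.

Bundle B

Evaluate utility at each bundle:
U(A) = 17.100.
U(B) = 188.097.
U(C) = 113.760.
Highest utility is B, so B ≻ C ≻ A.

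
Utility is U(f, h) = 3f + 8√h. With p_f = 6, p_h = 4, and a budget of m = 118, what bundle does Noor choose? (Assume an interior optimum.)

MU_f = 3, MU_h = 8/(2√h).
MRS = 3 ÷ (8/(2√h)).
Tangency: set MRS = p_f/p_h = 6/4 = 1.5.
MRS depends only on h: 0.75·√h = 1.5 ⇒ √h = 1.5/0.75 = 2 ⇒ h* = 4.
From the budget, 6·f = 118 − 4·4 = 102, so f* = 17.

f* = 17, h* = 4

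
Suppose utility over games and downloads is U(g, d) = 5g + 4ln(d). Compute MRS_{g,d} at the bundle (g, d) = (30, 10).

MRS = 12.5

MU_g = 5, MU_d = 4/d.
MRS = 5 ÷ (4/d).
At (30, 10): MRS = 12.5.
So at (30, 10) the consumer would give up 12.5 units of d for one more unit of g.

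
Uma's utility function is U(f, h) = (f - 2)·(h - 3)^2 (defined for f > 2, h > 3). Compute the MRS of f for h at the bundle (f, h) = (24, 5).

MRS = 1/22

MU_f = (h−3)^2, MU_h = 2·(f−2)·(h−3).
MRS = (1/2)·(h−3)/(f−2).
At (24, 5): MRS = 1/22.
The indifference curve has slope −1/22 at this bundle.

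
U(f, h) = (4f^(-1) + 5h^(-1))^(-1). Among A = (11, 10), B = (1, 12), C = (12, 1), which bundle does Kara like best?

Bundle A

Evaluate utility at each bundle:
U(A) = 1.158.
U(B) = 0.226.
U(C) = 0.188.
Highest utility is A, so A ≻ B ≻ C.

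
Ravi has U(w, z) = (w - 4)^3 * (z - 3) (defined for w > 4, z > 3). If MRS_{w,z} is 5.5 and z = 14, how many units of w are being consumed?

MU_w = 3·(w−4)^2·(z−3), MU_z = (w−4)^3.
MRS = (3/1)·(z−3)/(w−4).
Substitute z = 14: MRS = 33/(w − 4). Setting this equal to 5.5 gives w − 4 = 33/5.5 = 6, so w = 10.

w = 10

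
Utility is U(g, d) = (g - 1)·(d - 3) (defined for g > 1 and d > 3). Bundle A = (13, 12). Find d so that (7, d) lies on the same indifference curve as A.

U(13, 12) = 108.
Set U(7, d) = 108 and solve.
With g = 7: (7 − 1) = 6, so (d − 3) = 108/6 = 18.
So d = 3 + 18 = 21.
Check: U(7, 21) = 108.

d = 21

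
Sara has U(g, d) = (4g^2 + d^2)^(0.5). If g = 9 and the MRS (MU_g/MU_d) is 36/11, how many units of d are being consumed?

For CES with ρ = 2, MRS = (4/1)·(d/g)^(-1).
Setting (4/1)·(d/9)^(-1) = 36/11 gives (d/9)^(-1) = 9/11, so d/9 = 11/9 and d = 11.

d = 11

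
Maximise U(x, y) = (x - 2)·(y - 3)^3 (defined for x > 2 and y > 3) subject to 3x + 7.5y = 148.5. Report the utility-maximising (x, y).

MU_x = (y−3)^3, MU_y = 3·(x−2)·(y−3)^2.
MRS = (1/3)·(y−3)/(x−2).
Tangency: set MRS = p_x/p_y = 3/7.5 = 0.4.
So (1/3)·(y − 3)/(x − 2) = 0.4, i.e. (y − 3) = 1.2·(x − 2).
Rewrite the budget in excess-of-subsistence terms: 3·(x − 2) + 7.5·(y − 3) = 148.5 − 3·2 − 7.5·3 = 120.
Substituting, 12·(x − 2) = 120, so x − 2 = 10 and x* = 12.
Then y − 3 = 1.2·10 = 12, so y* = 15.

x* = 12, y* = 15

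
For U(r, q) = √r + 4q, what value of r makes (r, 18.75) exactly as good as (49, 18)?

U(49, 18) = 79.
Set U(r, 18.75) = 79 and solve.
With q = 18.75: √r = 79 − 4·18.75 = 4, so √r = 4 and r = 16.
Check: U(16, 18.75) = 79.

r = 16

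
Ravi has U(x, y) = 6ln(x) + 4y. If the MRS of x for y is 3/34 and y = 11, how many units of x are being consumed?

x = 17

MU_x = 6/x, MU_y = 4.
MRS = 6/x ÷ 4.
MRS depends only on x: 1.5/x = 3/34 ⇒ x = 1.5/(3/34) = 17.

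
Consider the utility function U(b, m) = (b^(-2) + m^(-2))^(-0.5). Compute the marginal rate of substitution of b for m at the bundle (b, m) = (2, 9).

For CES with ρ = -2, MRS = (m/b)^3.
At (2, 9): MRS = 91.125.
The indifference curve has slope −91.125 at this bundle.

MRS = 91.125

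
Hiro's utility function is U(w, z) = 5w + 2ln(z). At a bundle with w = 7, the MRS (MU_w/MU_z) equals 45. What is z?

z = 18

MU_w = 5, MU_z = 2/z.
MRS = 5 ÷ (2/z).
MRS depends only on z: 2.5·z = 45 ⇒ z = 45/2.5 = 18.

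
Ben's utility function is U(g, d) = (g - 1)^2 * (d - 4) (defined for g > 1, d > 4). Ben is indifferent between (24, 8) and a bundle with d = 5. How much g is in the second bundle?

U(24, 8) = 2116.
Set U(g, 5) = 2116 and solve.
With d = 5: (5 − 4) = 1, so (g − 1)^2 = 2116/1 = 2116.
Taking the square root (with g > 1): g − 1 = 46, so g = 47.
Check: U(47, 5) = 2116.

g = 47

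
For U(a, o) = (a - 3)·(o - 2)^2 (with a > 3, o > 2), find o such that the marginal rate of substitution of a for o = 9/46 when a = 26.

o = 11

MU_a = (o−2)^2, MU_o = 2·(a−3)·(o−2).
MRS = (1/2)·(o−2)/(a−3).
Substitute a = 26: MRS = (o − 2)/46. Setting this equal to 9/46 gives o − 2 = (9/46)·46 = 9, so o = 11.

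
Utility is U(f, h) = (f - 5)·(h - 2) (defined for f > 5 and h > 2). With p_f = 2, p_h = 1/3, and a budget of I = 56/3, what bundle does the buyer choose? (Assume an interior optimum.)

MU_f = (h−2), MU_h = (f−5).
MRS = (h−2)/(f−5).
Tangency: set MRS = p_f/p_h = 2/(1/3) = 6.
So (h − 2)/(f − 5) = 6, i.e. (h − 2) = 6·(f − 5).
Rewrite the budget in excess-of-subsistence terms: 2·(f − 5) + (1/3)·(h − 2) = 56/3 − 2·5 − (1/3)·2 = 8.
Substituting, 4·(f − 5) = 8, so f − 5 = 2 and f* = 7.
Then h − 2 = 6·2 = 12, so h* = 14.

f* = 7, h* = 14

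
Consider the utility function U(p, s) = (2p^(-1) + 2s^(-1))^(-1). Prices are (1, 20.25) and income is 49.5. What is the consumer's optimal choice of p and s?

For CES with ρ = -1, MRS = (s/p)^2.
Tangency: set MRS = p_p/p_s = 1/20.25 = 4/81.
So (s/p)^2 = 4/81; taking the square root, s/p = 2/9, i.e. s = (2/9)·p.
Substitute into the budget 1·p + 20.25·s = 49.5: 5.5·p = 49.5, so p* = 9 and s* = (2/9)·9 = 2.

p* = 9, s* = 2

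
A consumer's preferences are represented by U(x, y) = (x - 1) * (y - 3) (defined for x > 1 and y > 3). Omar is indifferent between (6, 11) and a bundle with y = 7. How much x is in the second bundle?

x = 11

U(6, 11) = 40.
Set U(x, 7) = 40 and solve.
With y = 7: (7 − 3) = 4, so (x − 1) = 40/4 = 10.
So x = 1 + 10 = 11.
Check: U(11, 7) = 40.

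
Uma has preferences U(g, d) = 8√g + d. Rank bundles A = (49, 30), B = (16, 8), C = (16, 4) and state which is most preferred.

Bundle A

Evaluate utility at each bundle:
U(A) = 86.000.
U(B) = 40.000.
U(C) = 36.000.
Highest utility is A, so A ≻ B ≻ C.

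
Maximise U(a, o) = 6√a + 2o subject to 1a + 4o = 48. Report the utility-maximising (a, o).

MU_a = 6/(2√a), MU_o = 2.
MRS = 6/(2√a) ÷ 2.
Tangency: set MRS = p_a/p_o = 1/4 = 0.25.
MRS depends only on a: 1.5/√a = 0.25 ⇒ √a = 1.5/0.25 = 6 ⇒ a* = 36.
From the budget, 4·o = 48 − 1·36 = 12, so o* = 3.

a* = 36, o* = 3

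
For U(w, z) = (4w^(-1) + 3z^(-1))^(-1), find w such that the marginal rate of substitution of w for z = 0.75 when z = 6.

w = 8

For CES with ρ = -1, MRS = (4/3)·(z/w)^2.
Setting (4/3)·(6/w)^2 = 0.75 gives (6/w)^2 = 9/16, so 6/w = 0.75 and w = 8.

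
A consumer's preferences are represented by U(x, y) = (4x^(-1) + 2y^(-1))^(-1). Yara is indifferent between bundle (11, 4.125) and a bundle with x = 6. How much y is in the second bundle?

U depends on (x, y) only through S = 4x^(-1) + 2y^(-1), so equal utility means equal S. At (11, 4.125): S = 28/33.
With x = 6: 4·6^(-1) = 2/3, so 2y^(-1) = 28/33 − 2/3 = 2/11, i.e. y^(-1) = 1/11.
Hence y = 1/(1/11) = 11.
Check: U(6, 11) = 1.1786.

y = 11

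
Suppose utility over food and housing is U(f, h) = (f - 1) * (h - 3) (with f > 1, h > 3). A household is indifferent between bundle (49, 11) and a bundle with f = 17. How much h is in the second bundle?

h = 27

U(49, 11) = 384.
Set U(17, h) = 384 and solve.
With f = 17: (17 − 1) = 16, so (h − 3) = 384/16 = 24.
So h = 3 + 24 = 27.
Check: U(17, 27) = 384.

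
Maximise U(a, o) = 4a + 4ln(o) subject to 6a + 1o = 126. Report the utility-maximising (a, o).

MU_a = 4, MU_o = 4/o.
MRS = 4 ÷ (4/o).
Tangency: set MRS = p_a/p_o = 6/1 = 6.
MRS depends only on o: o = 6 ⇒ o* = 6.
From the budget, 6·a = 126 − 1·6 = 120, so a* = 20.

a* = 20, o* = 6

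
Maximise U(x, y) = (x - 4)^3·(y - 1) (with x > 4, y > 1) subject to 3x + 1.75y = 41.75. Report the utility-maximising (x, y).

x* = 11, y* = 5

MU_x = 3·(x−4)^2·(y−1), MU_y = (x−4)^3.
MRS = (3/1)·(y−1)/(x−4).
Tangency: set MRS = p_x/p_y = 3/1.75 = 12/7.
So (3/1)·(y − 1)/(x − 4) = 12/7, i.e. (y − 1) = (4/7)·(x − 4).
Rewrite the budget in excess-of-subsistence terms: 3·(x − 4) + 1.75·(y − 1) = 41.75 − 3·4 − 1.75·1 = 28.
Substituting, 4·(x − 4) = 28, so x − 4 = 7 and x* = 11.
Then y − 1 = (4/7)·7 = 4, so y* = 5.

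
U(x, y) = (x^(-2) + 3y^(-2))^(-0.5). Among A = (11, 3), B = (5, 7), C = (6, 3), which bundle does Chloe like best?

Bundle B

Evaluate utility at each bundle:
U(A) = 1.711.
U(B) = 3.143.
U(C) = 1.664.
Highest utility is B, so B ≻ A ≻ C.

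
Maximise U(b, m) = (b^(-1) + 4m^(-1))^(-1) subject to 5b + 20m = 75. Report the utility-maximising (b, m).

b* = 3, m* = 3

For CES with ρ = -1, MRS = (1/4)·(m/b)^2.
Tangency: set MRS = p_b/p_m = 5/20 = 0.25.
So (m/b)^2 = 1; taking the square root, m/b = 1, i.e. m = b.
Substitute into the budget 5·b + 20·m = 75: 25·b = 75, so b* = 3 and m* = 3.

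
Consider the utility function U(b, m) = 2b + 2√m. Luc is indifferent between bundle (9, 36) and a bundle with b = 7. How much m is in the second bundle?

m = 64

U(9, 36) = 30.
Set U(7, m) = 30 and solve.
With b = 7: 2√m = 30 − 2·7 = 16, so √m = 8 and m = 64.
Check: U(7, 64) = 30.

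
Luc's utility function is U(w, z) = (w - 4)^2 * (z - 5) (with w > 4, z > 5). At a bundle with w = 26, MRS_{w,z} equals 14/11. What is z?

MU_w = 2·(w−4)·(z−5), MU_z = (w−4)^2.
MRS = (2/1)·(z−5)/(w−4).
Substitute w = 26: MRS = (z − 5)/11. Setting this equal to 14/11 gives z − 5 = (14/11)·11 = 14, so z = 19.

z = 19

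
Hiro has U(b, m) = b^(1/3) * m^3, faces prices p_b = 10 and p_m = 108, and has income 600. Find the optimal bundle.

b* = 6, m* = 5

MU_b = 1/3·b^(-2/3)·m^3 and MU_m = 3·b^(1/3)·m^2.
MRS = MU_b/MU_m = (1/9)·m/b.
Tangency: set MRS = p_b/p_m = 10/108 = 5/54.
So (1/9)·m/b = 5/54, i.e. m = (5/6)·b.
Substitute into the budget 10·b + 108·m = 600: 100·b = 600, so b* = 6.
Then m* = (5/6)·6 = 5.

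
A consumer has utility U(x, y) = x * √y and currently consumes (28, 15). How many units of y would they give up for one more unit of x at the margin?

MU_x = √y and MU_y = 0.5·x·y^(-0.5).
MRS = MU_x/MU_y = (2)·y/x.
At (28, 15): MRS = 15/14.
The indifference curve has slope −15/14 at this bundle.

MRS = 15/14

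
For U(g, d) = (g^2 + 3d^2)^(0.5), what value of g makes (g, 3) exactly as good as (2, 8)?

g = 13

U depends on (g, d) only through S = g^2 + 3d^2, so equal utility means equal S. At (2, 8): S = 196.
With d = 3: 3·3^2 = 27, so g^2 = 196 − 27 = 169.
Hence g = √169 = 13.
Check: U(13, 3) = 14.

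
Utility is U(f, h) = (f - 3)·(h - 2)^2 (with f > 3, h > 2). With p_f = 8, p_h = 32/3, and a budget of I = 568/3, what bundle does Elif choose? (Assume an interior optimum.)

f* = 9, h* = 11

MU_f = (h−2)^2, MU_h = 2·(f−3)·(h−2).
MRS = (1/2)·(h−2)/(f−3).
Tangency: set MRS = p_f/p_h = 8/(32/3) = 0.75.
So (1/2)·(h − 2)/(f − 3) = 0.75, i.e. (h − 2) = 1.5·(f − 3).
Rewrite the budget in excess-of-subsistence terms: 8·(f − 3) + (32/3)·(h − 2) = 568/3 − 8·3 − (32/3)·2 = 144.
Substituting, 24·(f − 3) = 144, so f − 3 = 6 and f* = 9.
Then h − 2 = 1.5·6 = 9, so h* = 11.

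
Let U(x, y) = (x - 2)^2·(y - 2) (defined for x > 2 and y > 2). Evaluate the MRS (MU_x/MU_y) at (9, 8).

MU_x = 2·(x−2)·(y−2), MU_y = (x−2)^2.
MRS = (2/1)·(y−2)/(x−2).
At (9, 8): MRS = 12/7.
So at (9, 8) the consumer would give up 12/7 units of y for one more unit of x.

MRS = 12/7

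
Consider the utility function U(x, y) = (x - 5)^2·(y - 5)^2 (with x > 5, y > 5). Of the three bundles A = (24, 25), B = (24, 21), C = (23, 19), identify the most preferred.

Evaluate utility at each bundle:
U(A) = 144400.
U(B) = 92416.
U(C) = 63504.
Highest utility is A, so A ≻ B ≻ C.

Bundle A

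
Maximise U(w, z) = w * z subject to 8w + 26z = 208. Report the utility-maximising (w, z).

w* = 13, z* = 4

MU_w = z and MU_z = w.
MRS = MU_w/MU_z = z/w.
Tangency: set MRS = p_w/p_z = 8/26 = 4/13.
So z/w = 4/13, i.e. z = (4/13)·w.
Substitute into the budget 8·w + 26·z = 208: 16·w = 208, so w* = 13.
Then z* = (4/13)·13 = 4.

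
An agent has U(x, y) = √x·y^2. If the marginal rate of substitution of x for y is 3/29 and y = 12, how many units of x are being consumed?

x = 29

MU_x = 0.5·x^(-0.5)·y^2 and MU_y = 2·√x·y.
MRS = MU_x/MU_y = (0.25)·y/x.
Substitute y = 12: MRS = 3/x. Setting 3/x = 3/29 gives x = 3/(3/29) = 29.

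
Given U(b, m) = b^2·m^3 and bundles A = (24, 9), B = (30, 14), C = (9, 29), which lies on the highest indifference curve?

Bundle B

Evaluate utility at each bundle:
U(A) = 419904.
U(B) = 2469600.
U(C) = 1975509.
Highest utility is B, so B ≻ C ≻ A.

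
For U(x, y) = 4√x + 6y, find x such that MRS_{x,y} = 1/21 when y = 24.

MU_x = 4/(2√x), MU_y = 6.
MRS = 4/(2√x) ÷ 6.
MRS depends only on x: (1/3)/√x = 1/21 ⇒ √x = (1/3)/(1/21) = 7 ⇒ x = 49.

x = 49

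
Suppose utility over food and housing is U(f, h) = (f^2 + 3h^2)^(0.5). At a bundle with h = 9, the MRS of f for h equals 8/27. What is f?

f = 8

For CES with ρ = 2, MRS = (1/3)·(h/f)^(-1).
Setting (1/3)·(9/f)^(-1) = 8/27 gives (9/f)^(-1) = 8/9, so 9/f = 1.125 and f = 8.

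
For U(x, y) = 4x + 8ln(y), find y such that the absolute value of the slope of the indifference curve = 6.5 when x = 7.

MU_x = 4, MU_y = 8/y.
MRS = 4 ÷ (8/y).
MRS depends only on y: 0.5·y = 6.5 ⇒ y = 6.5/0.5 = 13.

y = 13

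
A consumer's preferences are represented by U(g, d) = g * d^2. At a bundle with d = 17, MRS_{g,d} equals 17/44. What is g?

MU_g = d^2 and MU_d = 2·g·d.
MRS = MU_g/MU_d = (1/2)·d/g.
Substitute d = 17: MRS = 8.5/g. Setting 8.5/g = 17/44 gives g = 8.5/(17/44) = 22.

g = 22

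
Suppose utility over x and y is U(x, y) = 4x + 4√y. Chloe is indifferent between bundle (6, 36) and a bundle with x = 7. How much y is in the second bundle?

y = 25

U(6, 36) = 48.
Set U(7, y) = 48 and solve.
With x = 7: 4√y = 48 − 4·7 = 20, so √y = 5 and y = 25.
Check: U(7, 25) = 48.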